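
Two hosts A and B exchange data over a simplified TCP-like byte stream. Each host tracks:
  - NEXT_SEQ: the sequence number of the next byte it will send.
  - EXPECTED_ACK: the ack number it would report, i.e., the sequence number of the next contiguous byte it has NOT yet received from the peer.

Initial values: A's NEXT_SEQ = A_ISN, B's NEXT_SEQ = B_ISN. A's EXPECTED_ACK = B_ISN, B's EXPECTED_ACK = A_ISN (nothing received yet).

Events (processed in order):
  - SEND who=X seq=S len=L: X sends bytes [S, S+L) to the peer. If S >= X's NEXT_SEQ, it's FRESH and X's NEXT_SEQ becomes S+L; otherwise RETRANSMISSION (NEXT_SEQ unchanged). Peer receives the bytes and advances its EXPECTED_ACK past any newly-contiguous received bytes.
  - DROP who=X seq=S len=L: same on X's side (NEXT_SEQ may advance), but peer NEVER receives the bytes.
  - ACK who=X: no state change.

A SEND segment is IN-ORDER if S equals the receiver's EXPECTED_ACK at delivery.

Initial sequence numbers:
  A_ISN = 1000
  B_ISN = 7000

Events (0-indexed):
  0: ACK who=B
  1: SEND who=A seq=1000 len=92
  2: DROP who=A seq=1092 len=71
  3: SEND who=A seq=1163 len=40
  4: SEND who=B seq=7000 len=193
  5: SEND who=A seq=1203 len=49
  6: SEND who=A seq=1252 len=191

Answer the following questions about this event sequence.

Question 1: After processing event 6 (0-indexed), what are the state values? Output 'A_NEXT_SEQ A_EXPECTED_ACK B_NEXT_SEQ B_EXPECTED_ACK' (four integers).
After event 0: A_seq=1000 A_ack=7000 B_seq=7000 B_ack=1000
After event 1: A_seq=1092 A_ack=7000 B_seq=7000 B_ack=1092
After event 2: A_seq=1163 A_ack=7000 B_seq=7000 B_ack=1092
After event 3: A_seq=1203 A_ack=7000 B_seq=7000 B_ack=1092
After event 4: A_seq=1203 A_ack=7193 B_seq=7193 B_ack=1092
After event 5: A_seq=1252 A_ack=7193 B_seq=7193 B_ack=1092
After event 6: A_seq=1443 A_ack=7193 B_seq=7193 B_ack=1092

1443 7193 7193 1092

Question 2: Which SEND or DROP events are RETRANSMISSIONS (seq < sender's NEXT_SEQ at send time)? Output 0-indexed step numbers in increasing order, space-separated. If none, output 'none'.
Answer: none

Derivation:
Step 1: SEND seq=1000 -> fresh
Step 2: DROP seq=1092 -> fresh
Step 3: SEND seq=1163 -> fresh
Step 4: SEND seq=7000 -> fresh
Step 5: SEND seq=1203 -> fresh
Step 6: SEND seq=1252 -> fresh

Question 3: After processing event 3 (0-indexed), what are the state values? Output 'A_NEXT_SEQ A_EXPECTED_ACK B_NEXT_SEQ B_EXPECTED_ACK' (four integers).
After event 0: A_seq=1000 A_ack=7000 B_seq=7000 B_ack=1000
After event 1: A_seq=1092 A_ack=7000 B_seq=7000 B_ack=1092
After event 2: A_seq=1163 A_ack=7000 B_seq=7000 B_ack=1092
After event 3: A_seq=1203 A_ack=7000 B_seq=7000 B_ack=1092

1203 7000 7000 1092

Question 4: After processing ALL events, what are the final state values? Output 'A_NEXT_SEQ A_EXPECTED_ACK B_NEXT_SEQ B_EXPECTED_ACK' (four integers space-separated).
After event 0: A_seq=1000 A_ack=7000 B_seq=7000 B_ack=1000
After event 1: A_seq=1092 A_ack=7000 B_seq=7000 B_ack=1092
After event 2: A_seq=1163 A_ack=7000 B_seq=7000 B_ack=1092
After event 3: A_seq=1203 A_ack=7000 B_seq=7000 B_ack=1092
After event 4: A_seq=1203 A_ack=7193 B_seq=7193 B_ack=1092
After event 5: A_seq=1252 A_ack=7193 B_seq=7193 B_ack=1092
After event 6: A_seq=1443 A_ack=7193 B_seq=7193 B_ack=1092

Answer: 1443 7193 7193 1092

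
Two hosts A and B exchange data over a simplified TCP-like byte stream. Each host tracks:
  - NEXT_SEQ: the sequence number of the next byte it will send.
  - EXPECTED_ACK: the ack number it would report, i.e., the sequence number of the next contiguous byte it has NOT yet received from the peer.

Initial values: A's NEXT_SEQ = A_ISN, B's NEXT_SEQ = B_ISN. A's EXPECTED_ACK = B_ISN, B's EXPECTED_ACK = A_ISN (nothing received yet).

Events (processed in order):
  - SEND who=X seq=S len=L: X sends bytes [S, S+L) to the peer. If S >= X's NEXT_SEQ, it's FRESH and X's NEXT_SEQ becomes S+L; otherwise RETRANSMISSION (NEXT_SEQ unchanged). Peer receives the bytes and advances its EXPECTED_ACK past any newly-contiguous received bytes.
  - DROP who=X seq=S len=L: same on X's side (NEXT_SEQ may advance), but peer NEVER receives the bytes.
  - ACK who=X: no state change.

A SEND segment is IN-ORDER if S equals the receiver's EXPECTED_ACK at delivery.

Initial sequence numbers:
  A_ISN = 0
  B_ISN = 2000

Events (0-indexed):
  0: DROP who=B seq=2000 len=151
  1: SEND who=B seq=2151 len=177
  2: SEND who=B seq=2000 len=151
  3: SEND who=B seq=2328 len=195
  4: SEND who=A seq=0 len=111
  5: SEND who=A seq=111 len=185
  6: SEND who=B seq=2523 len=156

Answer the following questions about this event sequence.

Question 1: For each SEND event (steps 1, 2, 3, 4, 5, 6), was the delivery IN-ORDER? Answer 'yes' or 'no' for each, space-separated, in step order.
Step 1: SEND seq=2151 -> out-of-order
Step 2: SEND seq=2000 -> in-order
Step 3: SEND seq=2328 -> in-order
Step 4: SEND seq=0 -> in-order
Step 5: SEND seq=111 -> in-order
Step 6: SEND seq=2523 -> in-order

Answer: no yes yes yes yes yes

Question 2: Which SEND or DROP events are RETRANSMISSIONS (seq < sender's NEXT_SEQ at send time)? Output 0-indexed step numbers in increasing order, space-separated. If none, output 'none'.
Step 0: DROP seq=2000 -> fresh
Step 1: SEND seq=2151 -> fresh
Step 2: SEND seq=2000 -> retransmit
Step 3: SEND seq=2328 -> fresh
Step 4: SEND seq=0 -> fresh
Step 5: SEND seq=111 -> fresh
Step 6: SEND seq=2523 -> fresh

Answer: 2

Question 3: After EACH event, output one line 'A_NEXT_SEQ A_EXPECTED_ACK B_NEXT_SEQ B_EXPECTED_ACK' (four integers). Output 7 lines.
0 2000 2151 0
0 2000 2328 0
0 2328 2328 0
0 2523 2523 0
111 2523 2523 111
296 2523 2523 296
296 2679 2679 296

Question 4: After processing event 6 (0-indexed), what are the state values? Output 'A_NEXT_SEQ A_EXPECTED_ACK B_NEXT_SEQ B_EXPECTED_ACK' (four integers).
After event 0: A_seq=0 A_ack=2000 B_seq=2151 B_ack=0
After event 1: A_seq=0 A_ack=2000 B_seq=2328 B_ack=0
After event 2: A_seq=0 A_ack=2328 B_seq=2328 B_ack=0
After event 3: A_seq=0 A_ack=2523 B_seq=2523 B_ack=0
After event 4: A_seq=111 A_ack=2523 B_seq=2523 B_ack=111
After event 5: A_seq=296 A_ack=2523 B_seq=2523 B_ack=296
After event 6: A_seq=296 A_ack=2679 B_seq=2679 B_ack=296

296 2679 2679 296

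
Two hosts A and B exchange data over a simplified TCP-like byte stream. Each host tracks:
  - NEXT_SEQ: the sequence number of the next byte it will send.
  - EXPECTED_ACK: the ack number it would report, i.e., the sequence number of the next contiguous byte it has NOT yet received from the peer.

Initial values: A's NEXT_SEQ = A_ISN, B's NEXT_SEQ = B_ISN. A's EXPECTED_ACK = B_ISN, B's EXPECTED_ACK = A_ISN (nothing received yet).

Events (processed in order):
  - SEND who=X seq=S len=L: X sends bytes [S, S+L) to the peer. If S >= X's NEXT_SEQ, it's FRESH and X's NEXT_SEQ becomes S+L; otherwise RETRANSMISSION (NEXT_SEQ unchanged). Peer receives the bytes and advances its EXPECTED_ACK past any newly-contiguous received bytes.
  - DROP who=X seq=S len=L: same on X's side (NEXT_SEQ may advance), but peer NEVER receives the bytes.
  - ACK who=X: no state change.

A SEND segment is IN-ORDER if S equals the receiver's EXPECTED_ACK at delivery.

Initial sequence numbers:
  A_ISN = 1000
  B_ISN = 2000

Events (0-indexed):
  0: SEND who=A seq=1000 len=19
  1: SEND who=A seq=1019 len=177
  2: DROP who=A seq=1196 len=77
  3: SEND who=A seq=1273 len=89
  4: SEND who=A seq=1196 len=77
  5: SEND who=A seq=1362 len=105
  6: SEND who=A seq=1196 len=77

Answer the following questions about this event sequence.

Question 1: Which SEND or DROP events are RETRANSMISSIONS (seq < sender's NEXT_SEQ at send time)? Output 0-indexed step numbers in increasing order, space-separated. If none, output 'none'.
Answer: 4 6

Derivation:
Step 0: SEND seq=1000 -> fresh
Step 1: SEND seq=1019 -> fresh
Step 2: DROP seq=1196 -> fresh
Step 3: SEND seq=1273 -> fresh
Step 4: SEND seq=1196 -> retransmit
Step 5: SEND seq=1362 -> fresh
Step 6: SEND seq=1196 -> retransmit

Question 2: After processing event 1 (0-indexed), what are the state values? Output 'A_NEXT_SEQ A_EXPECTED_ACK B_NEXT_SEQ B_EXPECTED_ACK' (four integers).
After event 0: A_seq=1019 A_ack=2000 B_seq=2000 B_ack=1019
After event 1: A_seq=1196 A_ack=2000 B_seq=2000 B_ack=1196

1196 2000 2000 1196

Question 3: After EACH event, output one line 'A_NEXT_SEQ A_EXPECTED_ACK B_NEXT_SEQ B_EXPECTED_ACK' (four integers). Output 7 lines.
1019 2000 2000 1019
1196 2000 2000 1196
1273 2000 2000 1196
1362 2000 2000 1196
1362 2000 2000 1362
1467 2000 2000 1467
1467 2000 2000 1467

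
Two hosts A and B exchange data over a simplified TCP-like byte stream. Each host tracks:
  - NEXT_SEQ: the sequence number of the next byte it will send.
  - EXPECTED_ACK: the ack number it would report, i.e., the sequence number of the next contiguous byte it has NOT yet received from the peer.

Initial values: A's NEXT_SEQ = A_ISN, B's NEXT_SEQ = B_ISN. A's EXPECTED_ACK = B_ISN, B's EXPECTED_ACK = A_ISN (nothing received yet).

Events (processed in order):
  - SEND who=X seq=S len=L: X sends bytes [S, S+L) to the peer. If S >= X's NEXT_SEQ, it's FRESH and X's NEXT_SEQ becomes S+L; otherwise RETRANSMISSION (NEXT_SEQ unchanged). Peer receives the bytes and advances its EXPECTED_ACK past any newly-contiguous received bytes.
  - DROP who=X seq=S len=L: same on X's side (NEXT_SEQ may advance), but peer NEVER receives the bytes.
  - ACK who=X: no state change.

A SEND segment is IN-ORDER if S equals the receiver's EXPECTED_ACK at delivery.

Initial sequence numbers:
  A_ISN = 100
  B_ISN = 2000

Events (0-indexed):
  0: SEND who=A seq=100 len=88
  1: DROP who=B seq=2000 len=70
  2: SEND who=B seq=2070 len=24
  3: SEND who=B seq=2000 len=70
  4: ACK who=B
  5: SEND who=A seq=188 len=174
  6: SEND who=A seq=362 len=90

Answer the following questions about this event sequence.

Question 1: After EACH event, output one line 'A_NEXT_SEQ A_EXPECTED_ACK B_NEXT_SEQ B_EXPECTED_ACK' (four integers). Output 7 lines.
188 2000 2000 188
188 2000 2070 188
188 2000 2094 188
188 2094 2094 188
188 2094 2094 188
362 2094 2094 362
452 2094 2094 452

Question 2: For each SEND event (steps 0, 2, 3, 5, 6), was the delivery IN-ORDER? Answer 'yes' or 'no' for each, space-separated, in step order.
Step 0: SEND seq=100 -> in-order
Step 2: SEND seq=2070 -> out-of-order
Step 3: SEND seq=2000 -> in-order
Step 5: SEND seq=188 -> in-order
Step 6: SEND seq=362 -> in-order

Answer: yes no yes yes yes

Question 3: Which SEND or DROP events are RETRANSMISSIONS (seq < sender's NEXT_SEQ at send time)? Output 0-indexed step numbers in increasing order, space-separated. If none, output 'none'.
Answer: 3

Derivation:
Step 0: SEND seq=100 -> fresh
Step 1: DROP seq=2000 -> fresh
Step 2: SEND seq=2070 -> fresh
Step 3: SEND seq=2000 -> retransmit
Step 5: SEND seq=188 -> fresh
Step 6: SEND seq=362 -> fresh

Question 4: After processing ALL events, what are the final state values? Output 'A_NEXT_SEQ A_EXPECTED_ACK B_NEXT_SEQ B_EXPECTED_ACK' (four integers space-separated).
After event 0: A_seq=188 A_ack=2000 B_seq=2000 B_ack=188
After event 1: A_seq=188 A_ack=2000 B_seq=2070 B_ack=188
After event 2: A_seq=188 A_ack=2000 B_seq=2094 B_ack=188
After event 3: A_seq=188 A_ack=2094 B_seq=2094 B_ack=188
After event 4: A_seq=188 A_ack=2094 B_seq=2094 B_ack=188
After event 5: A_seq=362 A_ack=2094 B_seq=2094 B_ack=362
After event 6: A_seq=452 A_ack=2094 B_seq=2094 B_ack=452

Answer: 452 2094 2094 452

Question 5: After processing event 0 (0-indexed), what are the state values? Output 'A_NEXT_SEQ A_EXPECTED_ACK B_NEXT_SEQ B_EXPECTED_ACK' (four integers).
After event 0: A_seq=188 A_ack=2000 B_seq=2000 B_ack=188

188 2000 2000 188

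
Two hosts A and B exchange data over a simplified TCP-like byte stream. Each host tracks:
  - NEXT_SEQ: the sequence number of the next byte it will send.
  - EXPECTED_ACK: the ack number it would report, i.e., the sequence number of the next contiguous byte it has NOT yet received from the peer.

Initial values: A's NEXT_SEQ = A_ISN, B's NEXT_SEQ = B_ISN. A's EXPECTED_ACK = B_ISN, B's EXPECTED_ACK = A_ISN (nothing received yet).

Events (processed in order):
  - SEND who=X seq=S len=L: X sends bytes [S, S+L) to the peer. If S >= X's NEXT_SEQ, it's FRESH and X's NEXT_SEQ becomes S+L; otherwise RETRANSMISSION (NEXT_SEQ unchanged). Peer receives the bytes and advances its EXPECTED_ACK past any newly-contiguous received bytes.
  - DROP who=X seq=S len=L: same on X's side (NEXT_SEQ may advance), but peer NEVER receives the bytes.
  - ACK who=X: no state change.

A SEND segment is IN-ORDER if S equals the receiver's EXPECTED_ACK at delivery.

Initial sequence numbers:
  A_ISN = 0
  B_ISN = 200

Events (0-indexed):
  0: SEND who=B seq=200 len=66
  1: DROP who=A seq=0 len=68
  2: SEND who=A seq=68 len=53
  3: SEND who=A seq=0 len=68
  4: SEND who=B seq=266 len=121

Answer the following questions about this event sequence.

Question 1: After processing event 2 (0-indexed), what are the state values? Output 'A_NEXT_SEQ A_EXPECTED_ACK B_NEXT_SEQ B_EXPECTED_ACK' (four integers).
After event 0: A_seq=0 A_ack=266 B_seq=266 B_ack=0
After event 1: A_seq=68 A_ack=266 B_seq=266 B_ack=0
After event 2: A_seq=121 A_ack=266 B_seq=266 B_ack=0

121 266 266 0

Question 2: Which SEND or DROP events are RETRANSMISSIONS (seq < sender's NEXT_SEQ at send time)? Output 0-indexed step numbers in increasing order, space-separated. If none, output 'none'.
Answer: 3

Derivation:
Step 0: SEND seq=200 -> fresh
Step 1: DROP seq=0 -> fresh
Step 2: SEND seq=68 -> fresh
Step 3: SEND seq=0 -> retransmit
Step 4: SEND seq=266 -> fresh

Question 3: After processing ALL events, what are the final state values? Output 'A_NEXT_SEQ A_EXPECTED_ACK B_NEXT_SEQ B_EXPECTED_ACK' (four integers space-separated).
Answer: 121 387 387 121

Derivation:
After event 0: A_seq=0 A_ack=266 B_seq=266 B_ack=0
After event 1: A_seq=68 A_ack=266 B_seq=266 B_ack=0
After event 2: A_seq=121 A_ack=266 B_seq=266 B_ack=0
After event 3: A_seq=121 A_ack=266 B_seq=266 B_ack=121
After event 4: A_seq=121 A_ack=387 B_seq=387 B_ack=121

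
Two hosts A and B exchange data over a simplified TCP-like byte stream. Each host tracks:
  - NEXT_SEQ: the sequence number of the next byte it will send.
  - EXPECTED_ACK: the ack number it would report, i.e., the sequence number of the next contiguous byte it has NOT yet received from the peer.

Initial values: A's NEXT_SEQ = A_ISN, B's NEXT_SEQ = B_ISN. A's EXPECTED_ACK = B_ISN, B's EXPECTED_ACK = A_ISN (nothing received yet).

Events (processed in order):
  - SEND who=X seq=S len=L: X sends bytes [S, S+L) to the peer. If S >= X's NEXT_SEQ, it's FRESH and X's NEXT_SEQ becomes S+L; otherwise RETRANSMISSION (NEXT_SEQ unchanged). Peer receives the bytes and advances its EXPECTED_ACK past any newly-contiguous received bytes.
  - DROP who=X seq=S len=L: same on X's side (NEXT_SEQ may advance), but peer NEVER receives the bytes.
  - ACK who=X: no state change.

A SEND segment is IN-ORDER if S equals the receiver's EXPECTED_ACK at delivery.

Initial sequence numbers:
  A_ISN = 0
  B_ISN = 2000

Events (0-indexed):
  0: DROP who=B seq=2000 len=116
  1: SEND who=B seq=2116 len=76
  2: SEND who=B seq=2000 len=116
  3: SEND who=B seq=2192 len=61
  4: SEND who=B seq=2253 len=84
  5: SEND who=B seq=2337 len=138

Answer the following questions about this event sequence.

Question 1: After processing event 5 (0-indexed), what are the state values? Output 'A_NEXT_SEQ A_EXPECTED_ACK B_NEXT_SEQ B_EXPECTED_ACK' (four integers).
After event 0: A_seq=0 A_ack=2000 B_seq=2116 B_ack=0
After event 1: A_seq=0 A_ack=2000 B_seq=2192 B_ack=0
After event 2: A_seq=0 A_ack=2192 B_seq=2192 B_ack=0
After event 3: A_seq=0 A_ack=2253 B_seq=2253 B_ack=0
After event 4: A_seq=0 A_ack=2337 B_seq=2337 B_ack=0
After event 5: A_seq=0 A_ack=2475 B_seq=2475 B_ack=0

0 2475 2475 0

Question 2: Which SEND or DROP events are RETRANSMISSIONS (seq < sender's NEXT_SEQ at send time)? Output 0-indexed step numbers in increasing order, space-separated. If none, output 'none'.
Step 0: DROP seq=2000 -> fresh
Step 1: SEND seq=2116 -> fresh
Step 2: SEND seq=2000 -> retransmit
Step 3: SEND seq=2192 -> fresh
Step 4: SEND seq=2253 -> fresh
Step 5: SEND seq=2337 -> fresh

Answer: 2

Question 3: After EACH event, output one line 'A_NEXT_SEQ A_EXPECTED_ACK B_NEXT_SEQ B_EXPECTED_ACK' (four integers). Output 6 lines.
0 2000 2116 0
0 2000 2192 0
0 2192 2192 0
0 2253 2253 0
0 2337 2337 0
0 2475 2475 0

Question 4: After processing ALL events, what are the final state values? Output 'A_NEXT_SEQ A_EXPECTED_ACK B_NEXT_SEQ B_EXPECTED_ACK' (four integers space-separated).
Answer: 0 2475 2475 0

Derivation:
After event 0: A_seq=0 A_ack=2000 B_seq=2116 B_ack=0
After event 1: A_seq=0 A_ack=2000 B_seq=2192 B_ack=0
After event 2: A_seq=0 A_ack=2192 B_seq=2192 B_ack=0
After event 3: A_seq=0 A_ack=2253 B_seq=2253 B_ack=0
After event 4: A_seq=0 A_ack=2337 B_seq=2337 B_ack=0
After event 5: A_seq=0 A_ack=2475 B_seq=2475 B_ack=0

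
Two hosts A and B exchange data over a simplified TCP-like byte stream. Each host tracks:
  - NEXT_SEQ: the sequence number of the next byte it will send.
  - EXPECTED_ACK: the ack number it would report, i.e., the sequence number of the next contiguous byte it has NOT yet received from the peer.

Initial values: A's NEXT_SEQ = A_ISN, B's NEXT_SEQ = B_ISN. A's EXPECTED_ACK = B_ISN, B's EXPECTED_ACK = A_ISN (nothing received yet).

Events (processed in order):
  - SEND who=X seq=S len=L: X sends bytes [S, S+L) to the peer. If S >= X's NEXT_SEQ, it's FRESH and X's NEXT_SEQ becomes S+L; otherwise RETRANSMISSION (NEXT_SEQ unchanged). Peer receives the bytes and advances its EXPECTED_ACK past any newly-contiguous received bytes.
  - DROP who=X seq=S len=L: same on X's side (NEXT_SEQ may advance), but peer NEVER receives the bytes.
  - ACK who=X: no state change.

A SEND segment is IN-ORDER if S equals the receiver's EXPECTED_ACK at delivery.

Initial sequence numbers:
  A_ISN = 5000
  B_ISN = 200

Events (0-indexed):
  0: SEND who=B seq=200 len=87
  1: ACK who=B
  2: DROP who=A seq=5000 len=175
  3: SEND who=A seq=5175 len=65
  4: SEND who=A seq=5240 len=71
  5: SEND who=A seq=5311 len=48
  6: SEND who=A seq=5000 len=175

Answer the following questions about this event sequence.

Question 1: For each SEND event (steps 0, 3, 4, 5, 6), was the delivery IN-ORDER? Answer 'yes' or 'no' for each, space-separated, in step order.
Step 0: SEND seq=200 -> in-order
Step 3: SEND seq=5175 -> out-of-order
Step 4: SEND seq=5240 -> out-of-order
Step 5: SEND seq=5311 -> out-of-order
Step 6: SEND seq=5000 -> in-order

Answer: yes no no no yes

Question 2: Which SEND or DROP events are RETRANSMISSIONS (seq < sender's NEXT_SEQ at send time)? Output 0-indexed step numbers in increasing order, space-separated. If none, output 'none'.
Step 0: SEND seq=200 -> fresh
Step 2: DROP seq=5000 -> fresh
Step 3: SEND seq=5175 -> fresh
Step 4: SEND seq=5240 -> fresh
Step 5: SEND seq=5311 -> fresh
Step 6: SEND seq=5000 -> retransmit

Answer: 6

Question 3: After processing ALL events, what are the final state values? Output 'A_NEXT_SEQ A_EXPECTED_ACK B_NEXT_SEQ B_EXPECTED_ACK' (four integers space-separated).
Answer: 5359 287 287 5359

Derivation:
After event 0: A_seq=5000 A_ack=287 B_seq=287 B_ack=5000
After event 1: A_seq=5000 A_ack=287 B_seq=287 B_ack=5000
After event 2: A_seq=5175 A_ack=287 B_seq=287 B_ack=5000
After event 3: A_seq=5240 A_ack=287 B_seq=287 B_ack=5000
After event 4: A_seq=5311 A_ack=287 B_seq=287 B_ack=5000
After event 5: A_seq=5359 A_ack=287 B_seq=287 B_ack=5000
After event 6: A_seq=5359 A_ack=287 B_seq=287 B_ack=5359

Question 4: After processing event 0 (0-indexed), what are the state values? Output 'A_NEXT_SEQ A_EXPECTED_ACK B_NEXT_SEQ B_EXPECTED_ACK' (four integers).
After event 0: A_seq=5000 A_ack=287 B_seq=287 B_ack=5000

5000 287 287 5000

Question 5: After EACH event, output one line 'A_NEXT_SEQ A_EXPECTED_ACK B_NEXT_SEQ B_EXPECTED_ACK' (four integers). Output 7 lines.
5000 287 287 5000
5000 287 287 5000
5175 287 287 5000
5240 287 287 5000
5311 287 287 5000
5359 287 287 5000
5359 287 287 5359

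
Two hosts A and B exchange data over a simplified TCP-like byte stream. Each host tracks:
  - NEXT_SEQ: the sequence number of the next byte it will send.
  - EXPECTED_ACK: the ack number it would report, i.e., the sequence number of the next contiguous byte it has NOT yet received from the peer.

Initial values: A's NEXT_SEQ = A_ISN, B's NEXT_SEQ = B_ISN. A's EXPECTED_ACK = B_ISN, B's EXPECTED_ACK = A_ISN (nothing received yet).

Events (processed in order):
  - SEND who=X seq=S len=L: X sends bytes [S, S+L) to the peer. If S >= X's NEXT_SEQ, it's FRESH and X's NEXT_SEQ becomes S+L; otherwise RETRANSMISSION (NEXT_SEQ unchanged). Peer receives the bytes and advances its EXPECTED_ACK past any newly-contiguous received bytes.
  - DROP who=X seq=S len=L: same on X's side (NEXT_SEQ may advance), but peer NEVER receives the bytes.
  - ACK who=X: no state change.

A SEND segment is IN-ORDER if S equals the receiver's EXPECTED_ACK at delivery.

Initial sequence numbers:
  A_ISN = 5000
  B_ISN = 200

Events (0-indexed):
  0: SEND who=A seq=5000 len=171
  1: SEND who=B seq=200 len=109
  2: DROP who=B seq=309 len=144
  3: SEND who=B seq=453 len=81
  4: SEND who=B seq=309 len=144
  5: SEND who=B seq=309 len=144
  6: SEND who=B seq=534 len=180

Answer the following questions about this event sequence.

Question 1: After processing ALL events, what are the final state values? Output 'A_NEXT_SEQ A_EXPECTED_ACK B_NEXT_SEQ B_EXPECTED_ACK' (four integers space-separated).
Answer: 5171 714 714 5171

Derivation:
After event 0: A_seq=5171 A_ack=200 B_seq=200 B_ack=5171
After event 1: A_seq=5171 A_ack=309 B_seq=309 B_ack=5171
After event 2: A_seq=5171 A_ack=309 B_seq=453 B_ack=5171
After event 3: A_seq=5171 A_ack=309 B_seq=534 B_ack=5171
After event 4: A_seq=5171 A_ack=534 B_seq=534 B_ack=5171
After event 5: A_seq=5171 A_ack=534 B_seq=534 B_ack=5171
After event 6: A_seq=5171 A_ack=714 B_seq=714 B_ack=5171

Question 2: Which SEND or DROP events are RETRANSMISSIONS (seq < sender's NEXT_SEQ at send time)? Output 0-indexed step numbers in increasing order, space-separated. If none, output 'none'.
Step 0: SEND seq=5000 -> fresh
Step 1: SEND seq=200 -> fresh
Step 2: DROP seq=309 -> fresh
Step 3: SEND seq=453 -> fresh
Step 4: SEND seq=309 -> retransmit
Step 5: SEND seq=309 -> retransmit
Step 6: SEND seq=534 -> fresh

Answer: 4 5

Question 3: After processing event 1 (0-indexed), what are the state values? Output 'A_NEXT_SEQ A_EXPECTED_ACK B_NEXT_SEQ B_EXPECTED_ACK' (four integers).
After event 0: A_seq=5171 A_ack=200 B_seq=200 B_ack=5171
After event 1: A_seq=5171 A_ack=309 B_seq=309 B_ack=5171

5171 309 309 5171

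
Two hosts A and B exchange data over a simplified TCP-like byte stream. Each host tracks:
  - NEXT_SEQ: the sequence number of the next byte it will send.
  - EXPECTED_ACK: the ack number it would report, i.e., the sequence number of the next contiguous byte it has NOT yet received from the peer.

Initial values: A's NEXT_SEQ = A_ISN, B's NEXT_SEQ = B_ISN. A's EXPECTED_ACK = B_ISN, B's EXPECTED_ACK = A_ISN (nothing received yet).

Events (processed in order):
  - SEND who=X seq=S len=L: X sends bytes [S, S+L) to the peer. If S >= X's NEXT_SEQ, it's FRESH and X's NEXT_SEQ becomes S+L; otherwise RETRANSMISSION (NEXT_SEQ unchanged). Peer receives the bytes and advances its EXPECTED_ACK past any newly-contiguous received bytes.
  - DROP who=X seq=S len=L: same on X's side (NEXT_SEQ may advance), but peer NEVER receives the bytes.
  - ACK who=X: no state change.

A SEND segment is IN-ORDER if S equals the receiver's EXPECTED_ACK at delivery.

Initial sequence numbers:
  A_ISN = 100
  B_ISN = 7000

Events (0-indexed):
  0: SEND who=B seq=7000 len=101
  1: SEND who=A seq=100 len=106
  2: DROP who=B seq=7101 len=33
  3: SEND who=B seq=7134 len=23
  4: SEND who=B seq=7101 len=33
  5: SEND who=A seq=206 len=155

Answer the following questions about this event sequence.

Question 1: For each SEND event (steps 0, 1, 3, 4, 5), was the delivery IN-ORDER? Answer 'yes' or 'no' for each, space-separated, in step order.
Step 0: SEND seq=7000 -> in-order
Step 1: SEND seq=100 -> in-order
Step 3: SEND seq=7134 -> out-of-order
Step 4: SEND seq=7101 -> in-order
Step 5: SEND seq=206 -> in-order

Answer: yes yes no yes yes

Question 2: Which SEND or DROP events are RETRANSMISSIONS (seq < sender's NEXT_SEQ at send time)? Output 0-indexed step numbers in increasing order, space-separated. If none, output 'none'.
Answer: 4

Derivation:
Step 0: SEND seq=7000 -> fresh
Step 1: SEND seq=100 -> fresh
Step 2: DROP seq=7101 -> fresh
Step 3: SEND seq=7134 -> fresh
Step 4: SEND seq=7101 -> retransmit
Step 5: SEND seq=206 -> fresh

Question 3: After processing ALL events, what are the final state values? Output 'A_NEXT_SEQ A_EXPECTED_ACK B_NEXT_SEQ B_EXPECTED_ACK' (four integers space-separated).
After event 0: A_seq=100 A_ack=7101 B_seq=7101 B_ack=100
After event 1: A_seq=206 A_ack=7101 B_seq=7101 B_ack=206
After event 2: A_seq=206 A_ack=7101 B_seq=7134 B_ack=206
After event 3: A_seq=206 A_ack=7101 B_seq=7157 B_ack=206
After event 4: A_seq=206 A_ack=7157 B_seq=7157 B_ack=206
After event 5: A_seq=361 A_ack=7157 B_seq=7157 B_ack=361

Answer: 361 7157 7157 361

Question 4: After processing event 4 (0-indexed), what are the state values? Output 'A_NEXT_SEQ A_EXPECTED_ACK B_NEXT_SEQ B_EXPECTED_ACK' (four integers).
After event 0: A_seq=100 A_ack=7101 B_seq=7101 B_ack=100
After event 1: A_seq=206 A_ack=7101 B_seq=7101 B_ack=206
After event 2: A_seq=206 A_ack=7101 B_seq=7134 B_ack=206
After event 3: A_seq=206 A_ack=7101 B_seq=7157 B_ack=206
After event 4: A_seq=206 A_ack=7157 B_seq=7157 B_ack=206

206 7157 7157 206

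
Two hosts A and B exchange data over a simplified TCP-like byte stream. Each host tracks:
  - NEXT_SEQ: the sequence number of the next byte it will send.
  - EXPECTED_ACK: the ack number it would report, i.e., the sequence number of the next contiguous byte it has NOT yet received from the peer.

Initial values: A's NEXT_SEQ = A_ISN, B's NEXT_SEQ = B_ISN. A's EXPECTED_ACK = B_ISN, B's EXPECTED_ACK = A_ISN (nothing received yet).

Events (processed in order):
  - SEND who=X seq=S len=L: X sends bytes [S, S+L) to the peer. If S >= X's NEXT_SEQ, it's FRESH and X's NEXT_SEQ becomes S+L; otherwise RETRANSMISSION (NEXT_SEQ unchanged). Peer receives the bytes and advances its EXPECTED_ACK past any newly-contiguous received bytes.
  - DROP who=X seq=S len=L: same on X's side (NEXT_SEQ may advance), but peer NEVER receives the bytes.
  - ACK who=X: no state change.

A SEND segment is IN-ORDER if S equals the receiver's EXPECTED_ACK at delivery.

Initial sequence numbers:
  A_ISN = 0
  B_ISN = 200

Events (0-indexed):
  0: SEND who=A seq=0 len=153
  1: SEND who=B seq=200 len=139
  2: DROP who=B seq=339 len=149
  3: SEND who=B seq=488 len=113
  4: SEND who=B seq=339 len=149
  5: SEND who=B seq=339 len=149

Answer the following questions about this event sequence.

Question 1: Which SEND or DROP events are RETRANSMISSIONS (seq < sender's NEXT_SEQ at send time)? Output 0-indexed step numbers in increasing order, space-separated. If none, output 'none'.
Answer: 4 5

Derivation:
Step 0: SEND seq=0 -> fresh
Step 1: SEND seq=200 -> fresh
Step 2: DROP seq=339 -> fresh
Step 3: SEND seq=488 -> fresh
Step 4: SEND seq=339 -> retransmit
Step 5: SEND seq=339 -> retransmit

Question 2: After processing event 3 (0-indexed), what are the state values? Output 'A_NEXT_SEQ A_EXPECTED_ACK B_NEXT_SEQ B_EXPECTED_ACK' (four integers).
After event 0: A_seq=153 A_ack=200 B_seq=200 B_ack=153
After event 1: A_seq=153 A_ack=339 B_seq=339 B_ack=153
After event 2: A_seq=153 A_ack=339 B_seq=488 B_ack=153
After event 3: A_seq=153 A_ack=339 B_seq=601 B_ack=153

153 339 601 153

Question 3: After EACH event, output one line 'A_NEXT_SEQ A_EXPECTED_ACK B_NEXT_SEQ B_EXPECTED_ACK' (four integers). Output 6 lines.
153 200 200 153
153 339 339 153
153 339 488 153
153 339 601 153
153 601 601 153
153 601 601 153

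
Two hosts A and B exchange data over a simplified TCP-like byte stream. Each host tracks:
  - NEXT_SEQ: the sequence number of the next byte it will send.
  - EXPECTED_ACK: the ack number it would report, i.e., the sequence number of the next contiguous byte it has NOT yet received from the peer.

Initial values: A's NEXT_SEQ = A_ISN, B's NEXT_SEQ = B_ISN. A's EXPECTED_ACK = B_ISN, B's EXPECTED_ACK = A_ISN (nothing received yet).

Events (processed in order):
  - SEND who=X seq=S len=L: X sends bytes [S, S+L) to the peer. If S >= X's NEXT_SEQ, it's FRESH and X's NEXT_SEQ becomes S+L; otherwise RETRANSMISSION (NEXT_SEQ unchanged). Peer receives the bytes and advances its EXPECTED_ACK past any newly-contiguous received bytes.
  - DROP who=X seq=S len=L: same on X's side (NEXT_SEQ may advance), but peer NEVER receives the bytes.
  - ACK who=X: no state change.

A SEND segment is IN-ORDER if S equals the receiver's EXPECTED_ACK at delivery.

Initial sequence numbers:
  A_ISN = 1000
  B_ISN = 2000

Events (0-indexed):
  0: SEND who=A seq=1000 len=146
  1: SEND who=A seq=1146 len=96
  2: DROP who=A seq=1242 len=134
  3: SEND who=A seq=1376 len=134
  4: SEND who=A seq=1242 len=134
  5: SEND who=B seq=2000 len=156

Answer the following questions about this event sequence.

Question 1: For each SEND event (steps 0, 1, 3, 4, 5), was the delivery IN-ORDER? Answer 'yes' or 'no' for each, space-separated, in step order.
Answer: yes yes no yes yes

Derivation:
Step 0: SEND seq=1000 -> in-order
Step 1: SEND seq=1146 -> in-order
Step 3: SEND seq=1376 -> out-of-order
Step 4: SEND seq=1242 -> in-order
Step 5: SEND seq=2000 -> in-order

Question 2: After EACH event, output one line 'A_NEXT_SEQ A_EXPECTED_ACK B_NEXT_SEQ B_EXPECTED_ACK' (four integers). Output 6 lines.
1146 2000 2000 1146
1242 2000 2000 1242
1376 2000 2000 1242
1510 2000 2000 1242
1510 2000 2000 1510
1510 2156 2156 1510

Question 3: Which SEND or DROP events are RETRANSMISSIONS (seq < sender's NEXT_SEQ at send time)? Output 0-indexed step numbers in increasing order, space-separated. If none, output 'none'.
Answer: 4

Derivation:
Step 0: SEND seq=1000 -> fresh
Step 1: SEND seq=1146 -> fresh
Step 2: DROP seq=1242 -> fresh
Step 3: SEND seq=1376 -> fresh
Step 4: SEND seq=1242 -> retransmit
Step 5: SEND seq=2000 -> fresh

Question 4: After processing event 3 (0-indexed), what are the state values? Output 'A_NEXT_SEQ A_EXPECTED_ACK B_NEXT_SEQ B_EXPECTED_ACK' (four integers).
After event 0: A_seq=1146 A_ack=2000 B_seq=2000 B_ack=1146
After event 1: A_seq=1242 A_ack=2000 B_seq=2000 B_ack=1242
After event 2: A_seq=1376 A_ack=2000 B_seq=2000 B_ack=1242
After event 3: A_seq=1510 A_ack=2000 B_seq=2000 B_ack=1242

1510 2000 2000 1242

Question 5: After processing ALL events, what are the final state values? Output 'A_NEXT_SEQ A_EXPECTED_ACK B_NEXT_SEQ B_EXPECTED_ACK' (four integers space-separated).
Answer: 1510 2156 2156 1510

Derivation:
After event 0: A_seq=1146 A_ack=2000 B_seq=2000 B_ack=1146
After event 1: A_seq=1242 A_ack=2000 B_seq=2000 B_ack=1242
After event 2: A_seq=1376 A_ack=2000 B_seq=2000 B_ack=1242
After event 3: A_seq=1510 A_ack=2000 B_seq=2000 B_ack=1242
After event 4: A_seq=1510 A_ack=2000 B_seq=2000 B_ack=1510
After event 5: A_seq=1510 A_ack=2156 B_seq=2156 B_ack=1510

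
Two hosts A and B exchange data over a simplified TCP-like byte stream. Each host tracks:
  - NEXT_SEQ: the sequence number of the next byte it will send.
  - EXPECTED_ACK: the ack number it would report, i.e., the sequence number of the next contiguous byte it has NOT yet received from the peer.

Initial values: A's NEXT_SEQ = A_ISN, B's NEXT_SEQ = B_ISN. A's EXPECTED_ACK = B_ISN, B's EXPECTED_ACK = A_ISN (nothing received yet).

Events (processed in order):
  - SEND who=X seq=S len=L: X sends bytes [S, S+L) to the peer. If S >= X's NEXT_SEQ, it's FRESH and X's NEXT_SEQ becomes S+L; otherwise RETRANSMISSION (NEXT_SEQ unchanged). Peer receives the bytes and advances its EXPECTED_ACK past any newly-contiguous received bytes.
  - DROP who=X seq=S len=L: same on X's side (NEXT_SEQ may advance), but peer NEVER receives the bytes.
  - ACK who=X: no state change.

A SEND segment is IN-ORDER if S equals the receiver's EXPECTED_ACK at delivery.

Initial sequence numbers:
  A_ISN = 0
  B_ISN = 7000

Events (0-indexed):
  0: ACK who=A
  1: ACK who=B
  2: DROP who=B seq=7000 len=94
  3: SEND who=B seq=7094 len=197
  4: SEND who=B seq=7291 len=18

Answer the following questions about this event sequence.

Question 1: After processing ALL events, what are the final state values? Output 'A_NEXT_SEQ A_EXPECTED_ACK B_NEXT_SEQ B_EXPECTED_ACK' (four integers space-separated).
Answer: 0 7000 7309 0

Derivation:
After event 0: A_seq=0 A_ack=7000 B_seq=7000 B_ack=0
After event 1: A_seq=0 A_ack=7000 B_seq=7000 B_ack=0
After event 2: A_seq=0 A_ack=7000 B_seq=7094 B_ack=0
After event 3: A_seq=0 A_ack=7000 B_seq=7291 B_ack=0
After event 4: A_seq=0 A_ack=7000 B_seq=7309 B_ack=0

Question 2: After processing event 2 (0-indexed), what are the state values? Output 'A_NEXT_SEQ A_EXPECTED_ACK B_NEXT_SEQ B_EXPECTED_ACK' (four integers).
After event 0: A_seq=0 A_ack=7000 B_seq=7000 B_ack=0
After event 1: A_seq=0 A_ack=7000 B_seq=7000 B_ack=0
After event 2: A_seq=0 A_ack=7000 B_seq=7094 B_ack=0

0 7000 7094 0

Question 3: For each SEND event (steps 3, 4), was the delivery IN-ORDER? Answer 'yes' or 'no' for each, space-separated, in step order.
Answer: no no

Derivation:
Step 3: SEND seq=7094 -> out-of-order
Step 4: SEND seq=7291 -> out-of-order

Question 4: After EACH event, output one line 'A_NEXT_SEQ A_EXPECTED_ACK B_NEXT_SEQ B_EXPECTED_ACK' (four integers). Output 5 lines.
0 7000 7000 0
0 7000 7000 0
0 7000 7094 0
0 7000 7291 0
0 7000 7309 0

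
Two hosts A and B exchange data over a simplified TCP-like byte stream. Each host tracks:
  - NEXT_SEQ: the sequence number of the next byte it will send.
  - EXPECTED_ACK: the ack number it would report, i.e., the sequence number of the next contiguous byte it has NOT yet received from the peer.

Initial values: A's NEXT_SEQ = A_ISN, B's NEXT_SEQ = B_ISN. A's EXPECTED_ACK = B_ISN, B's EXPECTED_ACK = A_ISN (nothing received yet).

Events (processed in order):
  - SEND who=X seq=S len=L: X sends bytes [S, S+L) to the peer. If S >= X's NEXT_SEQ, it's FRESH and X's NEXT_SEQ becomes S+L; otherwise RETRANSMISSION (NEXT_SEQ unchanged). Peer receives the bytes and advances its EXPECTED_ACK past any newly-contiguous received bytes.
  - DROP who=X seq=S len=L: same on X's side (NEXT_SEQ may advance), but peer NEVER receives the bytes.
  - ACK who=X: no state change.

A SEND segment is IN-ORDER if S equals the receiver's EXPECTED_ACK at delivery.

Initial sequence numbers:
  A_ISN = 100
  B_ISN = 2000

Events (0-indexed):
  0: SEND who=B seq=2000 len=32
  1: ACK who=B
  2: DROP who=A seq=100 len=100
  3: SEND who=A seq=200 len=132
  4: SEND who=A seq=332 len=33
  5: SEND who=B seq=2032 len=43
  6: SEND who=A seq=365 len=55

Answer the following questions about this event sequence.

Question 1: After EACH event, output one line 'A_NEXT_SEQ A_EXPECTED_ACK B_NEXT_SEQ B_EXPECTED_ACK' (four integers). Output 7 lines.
100 2032 2032 100
100 2032 2032 100
200 2032 2032 100
332 2032 2032 100
365 2032 2032 100
365 2075 2075 100
420 2075 2075 100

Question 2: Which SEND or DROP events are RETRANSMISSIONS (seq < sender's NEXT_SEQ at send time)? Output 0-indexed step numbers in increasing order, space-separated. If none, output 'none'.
Step 0: SEND seq=2000 -> fresh
Step 2: DROP seq=100 -> fresh
Step 3: SEND seq=200 -> fresh
Step 4: SEND seq=332 -> fresh
Step 5: SEND seq=2032 -> fresh
Step 6: SEND seq=365 -> fresh

Answer: none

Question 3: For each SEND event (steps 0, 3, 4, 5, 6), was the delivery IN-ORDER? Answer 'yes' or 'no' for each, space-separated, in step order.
Answer: yes no no yes no

Derivation:
Step 0: SEND seq=2000 -> in-order
Step 3: SEND seq=200 -> out-of-order
Step 4: SEND seq=332 -> out-of-order
Step 5: SEND seq=2032 -> in-order
Step 6: SEND seq=365 -> out-of-order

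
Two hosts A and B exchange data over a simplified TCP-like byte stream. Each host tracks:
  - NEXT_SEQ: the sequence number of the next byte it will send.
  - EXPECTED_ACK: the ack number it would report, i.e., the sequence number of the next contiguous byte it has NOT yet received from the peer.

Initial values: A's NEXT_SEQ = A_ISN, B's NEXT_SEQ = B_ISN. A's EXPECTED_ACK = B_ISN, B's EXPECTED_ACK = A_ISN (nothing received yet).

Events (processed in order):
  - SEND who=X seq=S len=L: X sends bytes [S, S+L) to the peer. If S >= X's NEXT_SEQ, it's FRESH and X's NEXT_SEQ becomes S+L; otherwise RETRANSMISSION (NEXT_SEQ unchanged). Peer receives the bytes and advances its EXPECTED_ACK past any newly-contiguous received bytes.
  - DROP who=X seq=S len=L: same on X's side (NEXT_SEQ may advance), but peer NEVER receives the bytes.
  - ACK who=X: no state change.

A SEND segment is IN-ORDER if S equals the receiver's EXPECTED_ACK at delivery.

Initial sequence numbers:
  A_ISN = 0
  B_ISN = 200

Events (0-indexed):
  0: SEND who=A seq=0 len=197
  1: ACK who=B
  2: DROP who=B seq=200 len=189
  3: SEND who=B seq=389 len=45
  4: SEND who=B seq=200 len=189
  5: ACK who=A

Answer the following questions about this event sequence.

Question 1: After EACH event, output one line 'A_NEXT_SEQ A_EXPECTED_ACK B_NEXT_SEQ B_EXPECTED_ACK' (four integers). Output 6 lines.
197 200 200 197
197 200 200 197
197 200 389 197
197 200 434 197
197 434 434 197
197 434 434 197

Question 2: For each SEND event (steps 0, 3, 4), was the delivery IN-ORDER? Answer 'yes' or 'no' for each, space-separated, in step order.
Step 0: SEND seq=0 -> in-order
Step 3: SEND seq=389 -> out-of-order
Step 4: SEND seq=200 -> in-order

Answer: yes no yes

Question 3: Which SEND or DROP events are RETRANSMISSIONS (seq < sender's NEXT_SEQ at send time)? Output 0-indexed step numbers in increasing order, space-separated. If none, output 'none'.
Step 0: SEND seq=0 -> fresh
Step 2: DROP seq=200 -> fresh
Step 3: SEND seq=389 -> fresh
Step 4: SEND seq=200 -> retransmit

Answer: 4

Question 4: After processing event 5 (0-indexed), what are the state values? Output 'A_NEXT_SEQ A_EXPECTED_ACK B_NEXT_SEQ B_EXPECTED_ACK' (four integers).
After event 0: A_seq=197 A_ack=200 B_seq=200 B_ack=197
After event 1: A_seq=197 A_ack=200 B_seq=200 B_ack=197
After event 2: A_seq=197 A_ack=200 B_seq=389 B_ack=197
After event 3: A_seq=197 A_ack=200 B_seq=434 B_ack=197
After event 4: A_seq=197 A_ack=434 B_seq=434 B_ack=197
After event 5: A_seq=197 A_ack=434 B_seq=434 B_ack=197

197 434 434 197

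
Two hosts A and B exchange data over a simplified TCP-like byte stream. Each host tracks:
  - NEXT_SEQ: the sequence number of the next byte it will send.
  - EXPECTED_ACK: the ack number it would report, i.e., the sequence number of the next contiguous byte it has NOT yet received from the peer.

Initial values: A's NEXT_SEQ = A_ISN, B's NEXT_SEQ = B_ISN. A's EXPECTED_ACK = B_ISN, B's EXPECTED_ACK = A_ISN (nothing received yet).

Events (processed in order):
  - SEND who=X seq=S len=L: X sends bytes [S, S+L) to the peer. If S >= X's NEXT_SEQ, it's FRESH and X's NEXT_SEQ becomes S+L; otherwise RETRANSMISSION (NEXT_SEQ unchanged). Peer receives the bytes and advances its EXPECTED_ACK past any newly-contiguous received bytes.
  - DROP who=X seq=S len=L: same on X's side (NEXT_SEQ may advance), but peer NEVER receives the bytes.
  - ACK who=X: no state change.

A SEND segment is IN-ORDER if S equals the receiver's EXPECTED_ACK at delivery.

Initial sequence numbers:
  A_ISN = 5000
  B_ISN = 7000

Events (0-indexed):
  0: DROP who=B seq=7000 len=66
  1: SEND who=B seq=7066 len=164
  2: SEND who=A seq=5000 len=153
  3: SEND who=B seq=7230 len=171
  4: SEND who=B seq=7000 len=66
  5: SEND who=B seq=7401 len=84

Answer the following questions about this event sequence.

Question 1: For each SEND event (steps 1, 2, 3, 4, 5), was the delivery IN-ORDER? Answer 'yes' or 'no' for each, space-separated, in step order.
Answer: no yes no yes yes

Derivation:
Step 1: SEND seq=7066 -> out-of-order
Step 2: SEND seq=5000 -> in-order
Step 3: SEND seq=7230 -> out-of-order
Step 4: SEND seq=7000 -> in-order
Step 5: SEND seq=7401 -> in-order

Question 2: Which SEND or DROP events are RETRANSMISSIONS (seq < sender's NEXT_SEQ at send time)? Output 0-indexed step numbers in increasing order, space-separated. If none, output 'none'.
Step 0: DROP seq=7000 -> fresh
Step 1: SEND seq=7066 -> fresh
Step 2: SEND seq=5000 -> fresh
Step 3: SEND seq=7230 -> fresh
Step 4: SEND seq=7000 -> retransmit
Step 5: SEND seq=7401 -> fresh

Answer: 4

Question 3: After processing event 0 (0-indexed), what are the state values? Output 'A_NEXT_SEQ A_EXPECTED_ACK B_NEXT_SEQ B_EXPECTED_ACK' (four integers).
After event 0: A_seq=5000 A_ack=7000 B_seq=7066 B_ack=5000

5000 7000 7066 5000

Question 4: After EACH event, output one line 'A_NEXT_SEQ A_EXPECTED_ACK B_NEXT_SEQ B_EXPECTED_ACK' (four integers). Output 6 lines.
5000 7000 7066 5000
5000 7000 7230 5000
5153 7000 7230 5153
5153 7000 7401 5153
5153 7401 7401 5153
5153 7485 7485 5153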